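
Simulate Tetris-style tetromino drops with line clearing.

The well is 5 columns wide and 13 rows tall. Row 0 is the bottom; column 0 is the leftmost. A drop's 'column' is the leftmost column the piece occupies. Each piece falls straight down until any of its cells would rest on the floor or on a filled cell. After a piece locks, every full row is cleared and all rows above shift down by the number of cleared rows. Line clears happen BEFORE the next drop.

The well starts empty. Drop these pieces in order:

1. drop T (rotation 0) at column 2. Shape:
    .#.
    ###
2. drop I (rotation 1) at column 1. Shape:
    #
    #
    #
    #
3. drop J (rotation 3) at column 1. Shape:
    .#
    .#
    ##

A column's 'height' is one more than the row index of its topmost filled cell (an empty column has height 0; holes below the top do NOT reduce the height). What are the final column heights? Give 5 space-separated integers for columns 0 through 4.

Drop 1: T rot0 at col 2 lands with bottom-row=0; cleared 0 line(s) (total 0); column heights now [0 0 1 2 1], max=2
Drop 2: I rot1 at col 1 lands with bottom-row=0; cleared 0 line(s) (total 0); column heights now [0 4 1 2 1], max=4
Drop 3: J rot3 at col 1 lands with bottom-row=4; cleared 0 line(s) (total 0); column heights now [0 5 7 2 1], max=7

Answer: 0 5 7 2 1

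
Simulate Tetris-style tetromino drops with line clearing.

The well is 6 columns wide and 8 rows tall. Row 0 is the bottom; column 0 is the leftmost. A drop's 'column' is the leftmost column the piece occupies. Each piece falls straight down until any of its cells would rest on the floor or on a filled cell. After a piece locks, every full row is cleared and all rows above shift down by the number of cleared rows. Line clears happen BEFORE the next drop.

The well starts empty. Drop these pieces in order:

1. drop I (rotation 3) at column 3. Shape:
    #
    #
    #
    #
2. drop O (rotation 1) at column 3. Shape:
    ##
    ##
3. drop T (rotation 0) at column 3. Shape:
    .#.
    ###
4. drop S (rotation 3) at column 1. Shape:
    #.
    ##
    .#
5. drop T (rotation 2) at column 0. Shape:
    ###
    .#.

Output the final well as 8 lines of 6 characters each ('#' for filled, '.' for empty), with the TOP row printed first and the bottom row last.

Answer: ....#.
...###
...##.
#####.
.#.#..
.#.#..
.###..
..##..

Derivation:
Drop 1: I rot3 at col 3 lands with bottom-row=0; cleared 0 line(s) (total 0); column heights now [0 0 0 4 0 0], max=4
Drop 2: O rot1 at col 3 lands with bottom-row=4; cleared 0 line(s) (total 0); column heights now [0 0 0 6 6 0], max=6
Drop 3: T rot0 at col 3 lands with bottom-row=6; cleared 0 line(s) (total 0); column heights now [0 0 0 7 8 7], max=8
Drop 4: S rot3 at col 1 lands with bottom-row=0; cleared 0 line(s) (total 0); column heights now [0 3 2 7 8 7], max=8
Drop 5: T rot2 at col 0 lands with bottom-row=3; cleared 0 line(s) (total 0); column heights now [5 5 5 7 8 7], max=8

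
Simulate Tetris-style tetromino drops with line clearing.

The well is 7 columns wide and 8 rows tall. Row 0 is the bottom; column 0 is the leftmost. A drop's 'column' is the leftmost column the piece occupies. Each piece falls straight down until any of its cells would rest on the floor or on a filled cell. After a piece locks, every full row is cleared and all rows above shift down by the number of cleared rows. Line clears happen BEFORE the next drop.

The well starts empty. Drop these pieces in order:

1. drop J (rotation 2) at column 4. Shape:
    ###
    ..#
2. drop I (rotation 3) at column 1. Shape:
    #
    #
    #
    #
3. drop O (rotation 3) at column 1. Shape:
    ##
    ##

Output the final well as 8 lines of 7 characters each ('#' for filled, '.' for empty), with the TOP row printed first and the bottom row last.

Answer: .......
.......
.##....
.##....
.#.....
.#.....
.#..###
.#....#

Derivation:
Drop 1: J rot2 at col 4 lands with bottom-row=0; cleared 0 line(s) (total 0); column heights now [0 0 0 0 2 2 2], max=2
Drop 2: I rot3 at col 1 lands with bottom-row=0; cleared 0 line(s) (total 0); column heights now [0 4 0 0 2 2 2], max=4
Drop 3: O rot3 at col 1 lands with bottom-row=4; cleared 0 line(s) (total 0); column heights now [0 6 6 0 2 2 2], max=6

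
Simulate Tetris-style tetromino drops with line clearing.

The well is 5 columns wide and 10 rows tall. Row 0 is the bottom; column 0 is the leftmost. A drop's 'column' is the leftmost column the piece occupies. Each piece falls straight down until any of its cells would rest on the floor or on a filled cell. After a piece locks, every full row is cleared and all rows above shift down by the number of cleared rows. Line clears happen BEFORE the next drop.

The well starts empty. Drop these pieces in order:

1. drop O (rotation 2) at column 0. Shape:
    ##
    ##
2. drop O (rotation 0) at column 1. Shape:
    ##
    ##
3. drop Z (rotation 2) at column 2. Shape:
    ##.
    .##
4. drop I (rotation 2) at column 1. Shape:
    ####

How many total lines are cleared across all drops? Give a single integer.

Answer: 0

Derivation:
Drop 1: O rot2 at col 0 lands with bottom-row=0; cleared 0 line(s) (total 0); column heights now [2 2 0 0 0], max=2
Drop 2: O rot0 at col 1 lands with bottom-row=2; cleared 0 line(s) (total 0); column heights now [2 4 4 0 0], max=4
Drop 3: Z rot2 at col 2 lands with bottom-row=3; cleared 0 line(s) (total 0); column heights now [2 4 5 5 4], max=5
Drop 4: I rot2 at col 1 lands with bottom-row=5; cleared 0 line(s) (total 0); column heights now [2 6 6 6 6], max=6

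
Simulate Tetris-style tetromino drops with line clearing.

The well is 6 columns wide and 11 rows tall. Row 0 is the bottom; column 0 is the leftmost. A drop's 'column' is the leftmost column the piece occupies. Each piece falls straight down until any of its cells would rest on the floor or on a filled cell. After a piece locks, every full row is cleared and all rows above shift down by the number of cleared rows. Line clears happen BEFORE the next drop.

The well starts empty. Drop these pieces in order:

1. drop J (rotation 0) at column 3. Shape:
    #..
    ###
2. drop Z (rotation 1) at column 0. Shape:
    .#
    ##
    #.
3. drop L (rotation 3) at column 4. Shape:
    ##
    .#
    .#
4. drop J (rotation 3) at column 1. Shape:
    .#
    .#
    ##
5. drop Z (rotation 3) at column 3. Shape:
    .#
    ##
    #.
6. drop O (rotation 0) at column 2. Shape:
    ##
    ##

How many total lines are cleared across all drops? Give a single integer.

Drop 1: J rot0 at col 3 lands with bottom-row=0; cleared 0 line(s) (total 0); column heights now [0 0 0 2 1 1], max=2
Drop 2: Z rot1 at col 0 lands with bottom-row=0; cleared 0 line(s) (total 0); column heights now [2 3 0 2 1 1], max=3
Drop 3: L rot3 at col 4 lands with bottom-row=1; cleared 0 line(s) (total 0); column heights now [2 3 0 2 4 4], max=4
Drop 4: J rot3 at col 1 lands with bottom-row=3; cleared 0 line(s) (total 0); column heights now [2 4 6 2 4 4], max=6
Drop 5: Z rot3 at col 3 lands with bottom-row=3; cleared 0 line(s) (total 0); column heights now [2 4 6 5 6 4], max=6
Drop 6: O rot0 at col 2 lands with bottom-row=6; cleared 0 line(s) (total 0); column heights now [2 4 8 8 6 4], max=8

Answer: 0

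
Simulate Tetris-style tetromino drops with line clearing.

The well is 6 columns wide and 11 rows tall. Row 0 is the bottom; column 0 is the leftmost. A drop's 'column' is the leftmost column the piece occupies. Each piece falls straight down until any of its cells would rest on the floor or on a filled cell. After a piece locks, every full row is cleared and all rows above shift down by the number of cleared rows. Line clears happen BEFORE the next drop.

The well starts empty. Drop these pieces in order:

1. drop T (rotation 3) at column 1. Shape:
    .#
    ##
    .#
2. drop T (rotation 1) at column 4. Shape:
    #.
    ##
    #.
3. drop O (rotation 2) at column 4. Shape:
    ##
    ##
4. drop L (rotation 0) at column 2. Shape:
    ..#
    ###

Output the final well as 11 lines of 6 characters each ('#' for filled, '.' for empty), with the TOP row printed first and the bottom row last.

Drop 1: T rot3 at col 1 lands with bottom-row=0; cleared 0 line(s) (total 0); column heights now [0 2 3 0 0 0], max=3
Drop 2: T rot1 at col 4 lands with bottom-row=0; cleared 0 line(s) (total 0); column heights now [0 2 3 0 3 2], max=3
Drop 3: O rot2 at col 4 lands with bottom-row=3; cleared 0 line(s) (total 0); column heights now [0 2 3 0 5 5], max=5
Drop 4: L rot0 at col 2 lands with bottom-row=5; cleared 0 line(s) (total 0); column heights now [0 2 6 6 7 5], max=7

Answer: ......
......
......
......
....#.
..###.
....##
....##
..#.#.
.##.##
..#.#.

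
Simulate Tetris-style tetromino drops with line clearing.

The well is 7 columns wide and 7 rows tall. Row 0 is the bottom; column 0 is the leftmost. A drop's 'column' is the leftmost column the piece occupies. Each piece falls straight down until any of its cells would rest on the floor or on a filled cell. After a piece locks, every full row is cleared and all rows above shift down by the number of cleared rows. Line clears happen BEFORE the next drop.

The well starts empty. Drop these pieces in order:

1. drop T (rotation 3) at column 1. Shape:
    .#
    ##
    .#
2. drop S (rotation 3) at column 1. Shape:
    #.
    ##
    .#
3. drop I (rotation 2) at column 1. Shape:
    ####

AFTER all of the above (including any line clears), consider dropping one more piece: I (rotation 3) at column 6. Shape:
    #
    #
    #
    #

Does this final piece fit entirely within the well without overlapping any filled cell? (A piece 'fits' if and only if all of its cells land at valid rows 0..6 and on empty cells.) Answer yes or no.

Answer: yes

Derivation:
Drop 1: T rot3 at col 1 lands with bottom-row=0; cleared 0 line(s) (total 0); column heights now [0 2 3 0 0 0 0], max=3
Drop 2: S rot3 at col 1 lands with bottom-row=3; cleared 0 line(s) (total 0); column heights now [0 6 5 0 0 0 0], max=6
Drop 3: I rot2 at col 1 lands with bottom-row=6; cleared 0 line(s) (total 0); column heights now [0 7 7 7 7 0 0], max=7
Test piece I rot3 at col 6 (width 1): heights before test = [0 7 7 7 7 0 0]; fits = True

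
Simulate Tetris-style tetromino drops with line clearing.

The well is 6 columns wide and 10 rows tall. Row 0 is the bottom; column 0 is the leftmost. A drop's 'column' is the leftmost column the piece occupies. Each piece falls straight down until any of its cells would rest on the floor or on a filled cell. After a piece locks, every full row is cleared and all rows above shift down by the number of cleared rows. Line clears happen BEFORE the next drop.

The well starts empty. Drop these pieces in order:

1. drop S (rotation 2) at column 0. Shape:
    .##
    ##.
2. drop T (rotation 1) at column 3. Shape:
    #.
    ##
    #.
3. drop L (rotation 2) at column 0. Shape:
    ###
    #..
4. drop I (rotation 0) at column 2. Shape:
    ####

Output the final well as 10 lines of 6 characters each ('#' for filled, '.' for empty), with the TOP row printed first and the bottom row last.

Answer: ......
......
......
......
......
......
..####
####..
#####.
##.#..

Derivation:
Drop 1: S rot2 at col 0 lands with bottom-row=0; cleared 0 line(s) (total 0); column heights now [1 2 2 0 0 0], max=2
Drop 2: T rot1 at col 3 lands with bottom-row=0; cleared 0 line(s) (total 0); column heights now [1 2 2 3 2 0], max=3
Drop 3: L rot2 at col 0 lands with bottom-row=1; cleared 0 line(s) (total 0); column heights now [3 3 3 3 2 0], max=3
Drop 4: I rot0 at col 2 lands with bottom-row=3; cleared 0 line(s) (total 0); column heights now [3 3 4 4 4 4], max=4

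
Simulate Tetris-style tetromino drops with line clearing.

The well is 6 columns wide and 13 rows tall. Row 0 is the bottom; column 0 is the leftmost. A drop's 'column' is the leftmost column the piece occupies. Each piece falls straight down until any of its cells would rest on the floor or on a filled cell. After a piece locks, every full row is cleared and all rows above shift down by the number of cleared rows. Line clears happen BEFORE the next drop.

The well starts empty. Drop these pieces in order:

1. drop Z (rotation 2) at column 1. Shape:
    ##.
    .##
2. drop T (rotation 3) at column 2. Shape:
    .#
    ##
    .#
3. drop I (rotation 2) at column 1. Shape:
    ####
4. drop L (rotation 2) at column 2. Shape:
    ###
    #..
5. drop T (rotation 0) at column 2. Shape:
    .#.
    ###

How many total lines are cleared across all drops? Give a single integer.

Answer: 0

Derivation:
Drop 1: Z rot2 at col 1 lands with bottom-row=0; cleared 0 line(s) (total 0); column heights now [0 2 2 1 0 0], max=2
Drop 2: T rot3 at col 2 lands with bottom-row=1; cleared 0 line(s) (total 0); column heights now [0 2 3 4 0 0], max=4
Drop 3: I rot2 at col 1 lands with bottom-row=4; cleared 0 line(s) (total 0); column heights now [0 5 5 5 5 0], max=5
Drop 4: L rot2 at col 2 lands with bottom-row=5; cleared 0 line(s) (total 0); column heights now [0 5 7 7 7 0], max=7
Drop 5: T rot0 at col 2 lands with bottom-row=7; cleared 0 line(s) (total 0); column heights now [0 5 8 9 8 0], max=9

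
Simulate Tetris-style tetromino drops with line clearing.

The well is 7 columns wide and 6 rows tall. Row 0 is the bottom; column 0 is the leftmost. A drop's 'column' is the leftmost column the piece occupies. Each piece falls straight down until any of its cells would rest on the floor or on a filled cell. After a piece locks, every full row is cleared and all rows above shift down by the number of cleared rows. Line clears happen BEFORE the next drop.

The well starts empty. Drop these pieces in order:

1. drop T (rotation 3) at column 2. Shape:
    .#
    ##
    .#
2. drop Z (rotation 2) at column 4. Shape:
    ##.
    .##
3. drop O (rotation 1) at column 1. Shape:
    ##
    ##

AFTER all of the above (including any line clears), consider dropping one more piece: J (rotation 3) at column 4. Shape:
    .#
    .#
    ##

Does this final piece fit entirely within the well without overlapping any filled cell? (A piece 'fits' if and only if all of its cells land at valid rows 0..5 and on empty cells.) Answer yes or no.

Drop 1: T rot3 at col 2 lands with bottom-row=0; cleared 0 line(s) (total 0); column heights now [0 0 2 3 0 0 0], max=3
Drop 2: Z rot2 at col 4 lands with bottom-row=0; cleared 0 line(s) (total 0); column heights now [0 0 2 3 2 2 1], max=3
Drop 3: O rot1 at col 1 lands with bottom-row=2; cleared 0 line(s) (total 0); column heights now [0 4 4 3 2 2 1], max=4
Test piece J rot3 at col 4 (width 2): heights before test = [0 4 4 3 2 2 1]; fits = True

Answer: yes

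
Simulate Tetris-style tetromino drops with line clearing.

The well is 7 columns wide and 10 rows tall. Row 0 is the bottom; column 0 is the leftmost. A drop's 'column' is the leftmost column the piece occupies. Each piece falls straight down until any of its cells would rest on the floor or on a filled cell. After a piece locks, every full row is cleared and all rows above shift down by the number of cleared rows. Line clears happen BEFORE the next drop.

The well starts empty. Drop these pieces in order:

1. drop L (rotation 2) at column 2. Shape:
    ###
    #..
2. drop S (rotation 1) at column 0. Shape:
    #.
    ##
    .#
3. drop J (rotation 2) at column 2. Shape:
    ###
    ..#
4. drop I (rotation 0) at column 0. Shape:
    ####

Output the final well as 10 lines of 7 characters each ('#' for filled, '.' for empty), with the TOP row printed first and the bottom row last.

Drop 1: L rot2 at col 2 lands with bottom-row=0; cleared 0 line(s) (total 0); column heights now [0 0 2 2 2 0 0], max=2
Drop 2: S rot1 at col 0 lands with bottom-row=0; cleared 0 line(s) (total 0); column heights now [3 2 2 2 2 0 0], max=3
Drop 3: J rot2 at col 2 lands with bottom-row=2; cleared 0 line(s) (total 0); column heights now [3 2 4 4 4 0 0], max=4
Drop 4: I rot0 at col 0 lands with bottom-row=4; cleared 0 line(s) (total 0); column heights now [5 5 5 5 4 0 0], max=5

Answer: .......
.......
.......
.......
.......
####...
..###..
#...#..
#####..
.##....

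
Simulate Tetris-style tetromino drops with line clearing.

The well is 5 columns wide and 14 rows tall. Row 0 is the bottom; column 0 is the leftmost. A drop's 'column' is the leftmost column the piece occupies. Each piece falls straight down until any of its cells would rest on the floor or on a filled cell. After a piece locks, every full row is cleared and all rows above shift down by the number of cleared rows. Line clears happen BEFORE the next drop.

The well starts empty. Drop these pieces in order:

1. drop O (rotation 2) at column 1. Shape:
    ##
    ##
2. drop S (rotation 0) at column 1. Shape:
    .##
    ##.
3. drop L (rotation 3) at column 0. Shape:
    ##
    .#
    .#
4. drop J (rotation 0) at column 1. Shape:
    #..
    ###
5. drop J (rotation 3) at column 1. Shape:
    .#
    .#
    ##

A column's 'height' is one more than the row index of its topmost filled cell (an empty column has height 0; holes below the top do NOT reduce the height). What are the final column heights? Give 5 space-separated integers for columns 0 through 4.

Drop 1: O rot2 at col 1 lands with bottom-row=0; cleared 0 line(s) (total 0); column heights now [0 2 2 0 0], max=2
Drop 2: S rot0 at col 1 lands with bottom-row=2; cleared 0 line(s) (total 0); column heights now [0 3 4 4 0], max=4
Drop 3: L rot3 at col 0 lands with bottom-row=3; cleared 0 line(s) (total 0); column heights now [6 6 4 4 0], max=6
Drop 4: J rot0 at col 1 lands with bottom-row=6; cleared 0 line(s) (total 0); column heights now [6 8 7 7 0], max=8
Drop 5: J rot3 at col 1 lands with bottom-row=8; cleared 0 line(s) (total 0); column heights now [6 9 11 7 0], max=11

Answer: 6 9 11 7 0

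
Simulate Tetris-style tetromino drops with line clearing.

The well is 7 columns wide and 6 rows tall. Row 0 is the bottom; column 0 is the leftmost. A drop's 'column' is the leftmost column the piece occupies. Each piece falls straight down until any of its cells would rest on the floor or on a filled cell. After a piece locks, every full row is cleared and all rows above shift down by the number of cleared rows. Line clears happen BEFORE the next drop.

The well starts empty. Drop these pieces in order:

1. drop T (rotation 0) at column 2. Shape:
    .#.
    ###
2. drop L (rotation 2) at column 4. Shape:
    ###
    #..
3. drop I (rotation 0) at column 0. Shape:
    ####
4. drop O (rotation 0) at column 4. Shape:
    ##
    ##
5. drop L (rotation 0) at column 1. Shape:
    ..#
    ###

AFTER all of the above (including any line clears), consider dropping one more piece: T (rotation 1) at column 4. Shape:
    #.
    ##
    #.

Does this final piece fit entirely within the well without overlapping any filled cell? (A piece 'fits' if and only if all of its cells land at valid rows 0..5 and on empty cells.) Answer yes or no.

Drop 1: T rot0 at col 2 lands with bottom-row=0; cleared 0 line(s) (total 0); column heights now [0 0 1 2 1 0 0], max=2
Drop 2: L rot2 at col 4 lands with bottom-row=1; cleared 0 line(s) (total 0); column heights now [0 0 1 2 3 3 3], max=3
Drop 3: I rot0 at col 0 lands with bottom-row=2; cleared 1 line(s) (total 1); column heights now [0 0 1 2 2 0 0], max=2
Drop 4: O rot0 at col 4 lands with bottom-row=2; cleared 0 line(s) (total 1); column heights now [0 0 1 2 4 4 0], max=4
Drop 5: L rot0 at col 1 lands with bottom-row=2; cleared 0 line(s) (total 1); column heights now [0 3 3 4 4 4 0], max=4
Test piece T rot1 at col 4 (width 2): heights before test = [0 3 3 4 4 4 0]; fits = False

Answer: no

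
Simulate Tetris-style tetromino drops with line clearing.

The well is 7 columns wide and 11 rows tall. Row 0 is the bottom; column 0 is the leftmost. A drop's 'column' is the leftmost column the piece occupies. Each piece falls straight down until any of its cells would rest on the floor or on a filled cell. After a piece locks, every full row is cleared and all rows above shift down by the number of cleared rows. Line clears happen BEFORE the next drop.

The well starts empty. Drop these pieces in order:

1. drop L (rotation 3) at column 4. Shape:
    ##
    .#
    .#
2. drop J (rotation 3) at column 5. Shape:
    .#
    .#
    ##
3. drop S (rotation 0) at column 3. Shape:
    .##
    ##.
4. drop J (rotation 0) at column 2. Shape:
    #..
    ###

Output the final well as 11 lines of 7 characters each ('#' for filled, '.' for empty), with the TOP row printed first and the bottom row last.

Drop 1: L rot3 at col 4 lands with bottom-row=0; cleared 0 line(s) (total 0); column heights now [0 0 0 0 3 3 0], max=3
Drop 2: J rot3 at col 5 lands with bottom-row=3; cleared 0 line(s) (total 0); column heights now [0 0 0 0 3 4 6], max=6
Drop 3: S rot0 at col 3 lands with bottom-row=3; cleared 0 line(s) (total 0); column heights now [0 0 0 4 5 5 6], max=6
Drop 4: J rot0 at col 2 lands with bottom-row=5; cleared 0 line(s) (total 0); column heights now [0 0 7 6 6 5 6], max=7

Answer: .......
.......
.......
.......
..#....
..###.#
....###
...####
....##.
.....#.
.....#.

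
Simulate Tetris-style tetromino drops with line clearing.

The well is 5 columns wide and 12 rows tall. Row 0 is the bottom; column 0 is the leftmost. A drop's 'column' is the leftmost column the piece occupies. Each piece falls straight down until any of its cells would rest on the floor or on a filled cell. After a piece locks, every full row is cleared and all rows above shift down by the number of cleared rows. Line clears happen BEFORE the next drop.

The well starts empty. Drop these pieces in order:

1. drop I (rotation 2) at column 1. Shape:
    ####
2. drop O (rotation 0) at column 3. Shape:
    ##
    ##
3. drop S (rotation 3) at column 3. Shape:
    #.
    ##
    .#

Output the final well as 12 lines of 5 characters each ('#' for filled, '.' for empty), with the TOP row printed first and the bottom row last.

Drop 1: I rot2 at col 1 lands with bottom-row=0; cleared 0 line(s) (total 0); column heights now [0 1 1 1 1], max=1
Drop 2: O rot0 at col 3 lands with bottom-row=1; cleared 0 line(s) (total 0); column heights now [0 1 1 3 3], max=3
Drop 3: S rot3 at col 3 lands with bottom-row=3; cleared 0 line(s) (total 0); column heights now [0 1 1 6 5], max=6

Answer: .....
.....
.....
.....
.....
.....
...#.
...##
....#
...##
...##
.####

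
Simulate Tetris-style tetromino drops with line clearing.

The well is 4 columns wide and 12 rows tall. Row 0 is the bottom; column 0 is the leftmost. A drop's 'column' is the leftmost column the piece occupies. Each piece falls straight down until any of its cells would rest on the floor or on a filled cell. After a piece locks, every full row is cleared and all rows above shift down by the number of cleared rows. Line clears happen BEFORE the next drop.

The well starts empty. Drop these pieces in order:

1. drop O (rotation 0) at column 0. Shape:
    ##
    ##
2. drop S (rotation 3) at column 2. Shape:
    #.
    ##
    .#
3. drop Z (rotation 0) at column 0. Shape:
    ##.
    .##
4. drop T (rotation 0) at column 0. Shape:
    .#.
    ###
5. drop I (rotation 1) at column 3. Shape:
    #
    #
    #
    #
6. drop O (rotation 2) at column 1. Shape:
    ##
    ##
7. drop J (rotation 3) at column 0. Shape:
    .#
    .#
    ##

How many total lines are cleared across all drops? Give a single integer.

Drop 1: O rot0 at col 0 lands with bottom-row=0; cleared 0 line(s) (total 0); column heights now [2 2 0 0], max=2
Drop 2: S rot3 at col 2 lands with bottom-row=0; cleared 1 line(s) (total 1); column heights now [1 1 2 1], max=2
Drop 3: Z rot0 at col 0 lands with bottom-row=2; cleared 0 line(s) (total 1); column heights now [4 4 3 1], max=4
Drop 4: T rot0 at col 0 lands with bottom-row=4; cleared 0 line(s) (total 1); column heights now [5 6 5 1], max=6
Drop 5: I rot1 at col 3 lands with bottom-row=1; cleared 1 line(s) (total 2); column heights now [4 5 3 4], max=5
Drop 6: O rot2 at col 1 lands with bottom-row=5; cleared 0 line(s) (total 2); column heights now [4 7 7 4], max=7
Drop 7: J rot3 at col 0 lands with bottom-row=7; cleared 0 line(s) (total 2); column heights now [8 10 7 4], max=10

Answer: 2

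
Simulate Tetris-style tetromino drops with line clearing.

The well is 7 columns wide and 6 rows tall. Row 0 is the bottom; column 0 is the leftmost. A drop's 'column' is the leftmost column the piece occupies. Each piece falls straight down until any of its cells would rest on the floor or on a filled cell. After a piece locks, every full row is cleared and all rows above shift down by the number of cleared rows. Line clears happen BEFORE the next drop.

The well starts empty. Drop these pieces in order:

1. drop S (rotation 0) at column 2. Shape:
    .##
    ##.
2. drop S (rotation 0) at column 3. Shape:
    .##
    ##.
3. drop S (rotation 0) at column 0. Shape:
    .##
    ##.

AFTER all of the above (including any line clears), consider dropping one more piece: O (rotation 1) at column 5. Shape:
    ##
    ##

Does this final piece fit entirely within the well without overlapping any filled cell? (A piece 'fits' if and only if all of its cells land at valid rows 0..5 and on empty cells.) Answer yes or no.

Answer: yes

Derivation:
Drop 1: S rot0 at col 2 lands with bottom-row=0; cleared 0 line(s) (total 0); column heights now [0 0 1 2 2 0 0], max=2
Drop 2: S rot0 at col 3 lands with bottom-row=2; cleared 0 line(s) (total 0); column heights now [0 0 1 3 4 4 0], max=4
Drop 3: S rot0 at col 0 lands with bottom-row=0; cleared 0 line(s) (total 0); column heights now [1 2 2 3 4 4 0], max=4
Test piece O rot1 at col 5 (width 2): heights before test = [1 2 2 3 4 4 0]; fits = True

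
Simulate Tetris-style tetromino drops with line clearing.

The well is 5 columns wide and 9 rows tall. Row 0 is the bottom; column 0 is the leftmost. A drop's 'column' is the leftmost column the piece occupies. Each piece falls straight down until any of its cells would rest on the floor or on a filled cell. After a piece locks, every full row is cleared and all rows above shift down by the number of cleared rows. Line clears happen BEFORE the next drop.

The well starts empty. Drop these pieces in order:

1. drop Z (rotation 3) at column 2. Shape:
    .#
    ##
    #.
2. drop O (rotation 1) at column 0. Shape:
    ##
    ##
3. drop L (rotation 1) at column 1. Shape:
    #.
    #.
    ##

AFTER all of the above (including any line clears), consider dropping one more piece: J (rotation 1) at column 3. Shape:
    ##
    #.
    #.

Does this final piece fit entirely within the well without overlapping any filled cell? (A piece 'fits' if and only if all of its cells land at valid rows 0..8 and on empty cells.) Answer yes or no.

Answer: yes

Derivation:
Drop 1: Z rot3 at col 2 lands with bottom-row=0; cleared 0 line(s) (total 0); column heights now [0 0 2 3 0], max=3
Drop 2: O rot1 at col 0 lands with bottom-row=0; cleared 0 line(s) (total 0); column heights now [2 2 2 3 0], max=3
Drop 3: L rot1 at col 1 lands with bottom-row=2; cleared 0 line(s) (total 0); column heights now [2 5 3 3 0], max=5
Test piece J rot1 at col 3 (width 2): heights before test = [2 5 3 3 0]; fits = True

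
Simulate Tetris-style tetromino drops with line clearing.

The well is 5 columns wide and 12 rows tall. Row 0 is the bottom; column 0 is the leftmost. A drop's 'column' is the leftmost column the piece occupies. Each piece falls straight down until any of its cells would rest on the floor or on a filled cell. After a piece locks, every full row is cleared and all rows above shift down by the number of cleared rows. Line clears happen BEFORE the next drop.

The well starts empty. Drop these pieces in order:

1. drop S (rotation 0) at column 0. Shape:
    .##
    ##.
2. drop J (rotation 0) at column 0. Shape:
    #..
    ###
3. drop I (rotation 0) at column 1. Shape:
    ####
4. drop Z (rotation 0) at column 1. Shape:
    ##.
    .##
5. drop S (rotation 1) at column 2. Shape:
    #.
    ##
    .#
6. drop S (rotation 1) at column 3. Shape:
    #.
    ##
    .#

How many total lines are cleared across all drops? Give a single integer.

Answer: 1

Derivation:
Drop 1: S rot0 at col 0 lands with bottom-row=0; cleared 0 line(s) (total 0); column heights now [1 2 2 0 0], max=2
Drop 2: J rot0 at col 0 lands with bottom-row=2; cleared 0 line(s) (total 0); column heights now [4 3 3 0 0], max=4
Drop 3: I rot0 at col 1 lands with bottom-row=3; cleared 1 line(s) (total 1); column heights now [3 3 3 0 0], max=3
Drop 4: Z rot0 at col 1 lands with bottom-row=3; cleared 0 line(s) (total 1); column heights now [3 5 5 4 0], max=5
Drop 5: S rot1 at col 2 lands with bottom-row=4; cleared 0 line(s) (total 1); column heights now [3 5 7 6 0], max=7
Drop 6: S rot1 at col 3 lands with bottom-row=5; cleared 0 line(s) (total 1); column heights now [3 5 7 8 7], max=8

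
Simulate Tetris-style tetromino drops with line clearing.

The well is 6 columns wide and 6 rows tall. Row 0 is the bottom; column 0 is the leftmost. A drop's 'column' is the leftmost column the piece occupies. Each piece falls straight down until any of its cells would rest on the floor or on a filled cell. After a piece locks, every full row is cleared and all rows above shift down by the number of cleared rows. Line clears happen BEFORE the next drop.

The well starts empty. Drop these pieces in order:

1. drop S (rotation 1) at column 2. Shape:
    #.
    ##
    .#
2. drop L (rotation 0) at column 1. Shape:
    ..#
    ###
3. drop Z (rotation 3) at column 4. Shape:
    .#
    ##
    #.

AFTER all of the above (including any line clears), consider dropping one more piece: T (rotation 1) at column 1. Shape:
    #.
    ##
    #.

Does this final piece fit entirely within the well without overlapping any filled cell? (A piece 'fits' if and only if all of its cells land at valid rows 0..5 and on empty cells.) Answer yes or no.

Answer: no

Derivation:
Drop 1: S rot1 at col 2 lands with bottom-row=0; cleared 0 line(s) (total 0); column heights now [0 0 3 2 0 0], max=3
Drop 2: L rot0 at col 1 lands with bottom-row=3; cleared 0 line(s) (total 0); column heights now [0 4 4 5 0 0], max=5
Drop 3: Z rot3 at col 4 lands with bottom-row=0; cleared 0 line(s) (total 0); column heights now [0 4 4 5 2 3], max=5
Test piece T rot1 at col 1 (width 2): heights before test = [0 4 4 5 2 3]; fits = False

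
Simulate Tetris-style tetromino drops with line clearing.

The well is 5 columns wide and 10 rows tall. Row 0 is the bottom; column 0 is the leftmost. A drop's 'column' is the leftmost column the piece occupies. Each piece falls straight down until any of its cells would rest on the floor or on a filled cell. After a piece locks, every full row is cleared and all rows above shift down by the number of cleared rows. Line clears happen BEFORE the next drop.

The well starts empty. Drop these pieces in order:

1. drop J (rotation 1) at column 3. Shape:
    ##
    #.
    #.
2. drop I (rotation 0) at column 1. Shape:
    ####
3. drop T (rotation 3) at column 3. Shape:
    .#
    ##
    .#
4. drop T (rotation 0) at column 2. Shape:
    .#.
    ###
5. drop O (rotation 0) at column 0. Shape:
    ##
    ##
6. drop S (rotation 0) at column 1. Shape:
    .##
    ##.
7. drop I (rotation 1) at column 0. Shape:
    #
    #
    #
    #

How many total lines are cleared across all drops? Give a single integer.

Drop 1: J rot1 at col 3 lands with bottom-row=0; cleared 0 line(s) (total 0); column heights now [0 0 0 3 3], max=3
Drop 2: I rot0 at col 1 lands with bottom-row=3; cleared 0 line(s) (total 0); column heights now [0 4 4 4 4], max=4
Drop 3: T rot3 at col 3 lands with bottom-row=4; cleared 0 line(s) (total 0); column heights now [0 4 4 6 7], max=7
Drop 4: T rot0 at col 2 lands with bottom-row=7; cleared 0 line(s) (total 0); column heights now [0 4 8 9 8], max=9
Drop 5: O rot0 at col 0 lands with bottom-row=4; cleared 0 line(s) (total 0); column heights now [6 6 8 9 8], max=9
Drop 6: S rot0 at col 1 lands with bottom-row=8; cleared 0 line(s) (total 0); column heights now [6 9 10 10 8], max=10
Drop 7: I rot1 at col 0 lands with bottom-row=6; cleared 0 line(s) (total 0); column heights now [10 9 10 10 8], max=10

Answer: 0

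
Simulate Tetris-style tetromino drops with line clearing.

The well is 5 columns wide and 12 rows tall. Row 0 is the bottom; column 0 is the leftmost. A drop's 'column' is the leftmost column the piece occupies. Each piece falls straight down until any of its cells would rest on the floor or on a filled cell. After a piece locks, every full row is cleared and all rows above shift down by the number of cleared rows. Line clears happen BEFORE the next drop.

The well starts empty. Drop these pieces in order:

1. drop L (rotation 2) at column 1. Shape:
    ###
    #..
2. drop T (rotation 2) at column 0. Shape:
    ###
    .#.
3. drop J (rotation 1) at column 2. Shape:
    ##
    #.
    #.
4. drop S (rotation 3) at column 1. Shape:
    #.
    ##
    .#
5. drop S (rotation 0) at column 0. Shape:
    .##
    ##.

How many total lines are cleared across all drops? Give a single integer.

Answer: 0

Derivation:
Drop 1: L rot2 at col 1 lands with bottom-row=0; cleared 0 line(s) (total 0); column heights now [0 2 2 2 0], max=2
Drop 2: T rot2 at col 0 lands with bottom-row=2; cleared 0 line(s) (total 0); column heights now [4 4 4 2 0], max=4
Drop 3: J rot1 at col 2 lands with bottom-row=4; cleared 0 line(s) (total 0); column heights now [4 4 7 7 0], max=7
Drop 4: S rot3 at col 1 lands with bottom-row=7; cleared 0 line(s) (total 0); column heights now [4 10 9 7 0], max=10
Drop 5: S rot0 at col 0 lands with bottom-row=10; cleared 0 line(s) (total 0); column heights now [11 12 12 7 0], max=12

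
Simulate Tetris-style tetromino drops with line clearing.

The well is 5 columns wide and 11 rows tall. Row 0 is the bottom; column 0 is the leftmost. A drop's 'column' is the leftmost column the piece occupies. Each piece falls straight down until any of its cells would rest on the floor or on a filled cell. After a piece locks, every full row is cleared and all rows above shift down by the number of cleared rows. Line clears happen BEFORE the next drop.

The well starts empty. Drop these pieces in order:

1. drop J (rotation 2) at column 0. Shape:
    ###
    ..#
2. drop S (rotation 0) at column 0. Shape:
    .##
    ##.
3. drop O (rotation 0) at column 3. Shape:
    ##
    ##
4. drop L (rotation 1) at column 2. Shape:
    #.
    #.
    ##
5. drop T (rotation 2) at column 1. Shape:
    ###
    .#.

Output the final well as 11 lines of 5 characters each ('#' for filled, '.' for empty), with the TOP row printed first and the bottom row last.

Drop 1: J rot2 at col 0 lands with bottom-row=0; cleared 0 line(s) (total 0); column heights now [2 2 2 0 0], max=2
Drop 2: S rot0 at col 0 lands with bottom-row=2; cleared 0 line(s) (total 0); column heights now [3 4 4 0 0], max=4
Drop 3: O rot0 at col 3 lands with bottom-row=0; cleared 1 line(s) (total 1); column heights now [2 3 3 1 1], max=3
Drop 4: L rot1 at col 2 lands with bottom-row=3; cleared 0 line(s) (total 1); column heights now [2 3 6 4 1], max=6
Drop 5: T rot2 at col 1 lands with bottom-row=6; cleared 0 line(s) (total 1); column heights now [2 8 8 8 1], max=8

Answer: .....
.....
.....
.###.
..#..
..#..
..#..
..##.
.##..
##...
..###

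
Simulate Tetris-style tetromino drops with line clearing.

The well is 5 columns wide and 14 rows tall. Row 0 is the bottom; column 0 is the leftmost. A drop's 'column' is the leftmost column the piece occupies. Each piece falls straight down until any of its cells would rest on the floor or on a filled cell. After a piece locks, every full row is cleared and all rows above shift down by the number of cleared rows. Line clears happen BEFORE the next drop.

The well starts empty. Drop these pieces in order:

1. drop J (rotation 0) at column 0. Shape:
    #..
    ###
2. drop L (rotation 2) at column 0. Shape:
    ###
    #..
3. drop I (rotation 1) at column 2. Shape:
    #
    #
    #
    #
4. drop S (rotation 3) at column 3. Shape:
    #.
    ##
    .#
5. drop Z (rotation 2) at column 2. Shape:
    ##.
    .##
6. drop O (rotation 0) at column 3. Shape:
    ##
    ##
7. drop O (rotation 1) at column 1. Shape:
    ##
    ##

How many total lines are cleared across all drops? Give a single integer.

Drop 1: J rot0 at col 0 lands with bottom-row=0; cleared 0 line(s) (total 0); column heights now [2 1 1 0 0], max=2
Drop 2: L rot2 at col 0 lands with bottom-row=2; cleared 0 line(s) (total 0); column heights now [4 4 4 0 0], max=4
Drop 3: I rot1 at col 2 lands with bottom-row=4; cleared 0 line(s) (total 0); column heights now [4 4 8 0 0], max=8
Drop 4: S rot3 at col 3 lands with bottom-row=0; cleared 0 line(s) (total 0); column heights now [4 4 8 3 2], max=8
Drop 5: Z rot2 at col 2 lands with bottom-row=7; cleared 0 line(s) (total 0); column heights now [4 4 9 9 8], max=9
Drop 6: O rot0 at col 3 lands with bottom-row=9; cleared 0 line(s) (total 0); column heights now [4 4 9 11 11], max=11
Drop 7: O rot1 at col 1 lands with bottom-row=9; cleared 0 line(s) (total 0); column heights now [4 11 11 11 11], max=11

Answer: 0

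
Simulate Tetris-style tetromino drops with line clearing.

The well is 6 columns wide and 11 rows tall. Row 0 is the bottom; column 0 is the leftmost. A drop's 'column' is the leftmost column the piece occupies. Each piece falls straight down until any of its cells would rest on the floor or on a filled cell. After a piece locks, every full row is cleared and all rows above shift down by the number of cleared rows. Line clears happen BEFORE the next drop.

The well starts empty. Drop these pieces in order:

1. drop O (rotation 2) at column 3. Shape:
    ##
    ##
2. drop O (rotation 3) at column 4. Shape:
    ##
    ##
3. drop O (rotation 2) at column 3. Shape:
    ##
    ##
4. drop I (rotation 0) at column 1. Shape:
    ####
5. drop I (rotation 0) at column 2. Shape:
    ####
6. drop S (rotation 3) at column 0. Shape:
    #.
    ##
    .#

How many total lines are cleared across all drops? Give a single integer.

Drop 1: O rot2 at col 3 lands with bottom-row=0; cleared 0 line(s) (total 0); column heights now [0 0 0 2 2 0], max=2
Drop 2: O rot3 at col 4 lands with bottom-row=2; cleared 0 line(s) (total 0); column heights now [0 0 0 2 4 4], max=4
Drop 3: O rot2 at col 3 lands with bottom-row=4; cleared 0 line(s) (total 0); column heights now [0 0 0 6 6 4], max=6
Drop 4: I rot0 at col 1 lands with bottom-row=6; cleared 0 line(s) (total 0); column heights now [0 7 7 7 7 4], max=7
Drop 5: I rot0 at col 2 lands with bottom-row=7; cleared 0 line(s) (total 0); column heights now [0 7 8 8 8 8], max=8
Drop 6: S rot3 at col 0 lands with bottom-row=7; cleared 0 line(s) (total 0); column heights now [10 9 8 8 8 8], max=10

Answer: 0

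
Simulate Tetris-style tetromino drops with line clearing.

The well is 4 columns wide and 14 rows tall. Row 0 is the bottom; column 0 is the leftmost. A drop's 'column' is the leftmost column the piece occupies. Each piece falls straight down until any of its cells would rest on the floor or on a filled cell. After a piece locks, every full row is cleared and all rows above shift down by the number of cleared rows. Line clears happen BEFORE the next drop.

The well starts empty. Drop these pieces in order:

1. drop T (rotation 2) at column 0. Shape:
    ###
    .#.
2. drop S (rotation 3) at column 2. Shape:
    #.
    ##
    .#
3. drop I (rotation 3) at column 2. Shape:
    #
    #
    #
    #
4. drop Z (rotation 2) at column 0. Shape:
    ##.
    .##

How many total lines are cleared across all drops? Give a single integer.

Answer: 1

Derivation:
Drop 1: T rot2 at col 0 lands with bottom-row=0; cleared 0 line(s) (total 0); column heights now [2 2 2 0], max=2
Drop 2: S rot3 at col 2 lands with bottom-row=1; cleared 1 line(s) (total 1); column heights now [0 1 3 2], max=3
Drop 3: I rot3 at col 2 lands with bottom-row=3; cleared 0 line(s) (total 1); column heights now [0 1 7 2], max=7
Drop 4: Z rot2 at col 0 lands with bottom-row=7; cleared 0 line(s) (total 1); column heights now [9 9 8 2], max=9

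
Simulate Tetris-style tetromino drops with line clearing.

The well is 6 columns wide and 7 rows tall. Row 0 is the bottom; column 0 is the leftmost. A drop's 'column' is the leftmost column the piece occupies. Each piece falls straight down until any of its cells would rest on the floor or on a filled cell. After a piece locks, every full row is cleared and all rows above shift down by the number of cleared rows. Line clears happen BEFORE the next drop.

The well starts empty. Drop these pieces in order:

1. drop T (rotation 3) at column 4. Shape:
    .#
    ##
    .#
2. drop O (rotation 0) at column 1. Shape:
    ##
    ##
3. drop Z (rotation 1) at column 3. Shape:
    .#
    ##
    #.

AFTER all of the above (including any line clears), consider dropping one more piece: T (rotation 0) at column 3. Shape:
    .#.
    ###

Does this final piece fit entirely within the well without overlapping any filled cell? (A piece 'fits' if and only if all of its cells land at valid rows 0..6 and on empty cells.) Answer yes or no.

Answer: yes

Derivation:
Drop 1: T rot3 at col 4 lands with bottom-row=0; cleared 0 line(s) (total 0); column heights now [0 0 0 0 2 3], max=3
Drop 2: O rot0 at col 1 lands with bottom-row=0; cleared 0 line(s) (total 0); column heights now [0 2 2 0 2 3], max=3
Drop 3: Z rot1 at col 3 lands with bottom-row=1; cleared 0 line(s) (total 0); column heights now [0 2 2 3 4 3], max=4
Test piece T rot0 at col 3 (width 3): heights before test = [0 2 2 3 4 3]; fits = True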